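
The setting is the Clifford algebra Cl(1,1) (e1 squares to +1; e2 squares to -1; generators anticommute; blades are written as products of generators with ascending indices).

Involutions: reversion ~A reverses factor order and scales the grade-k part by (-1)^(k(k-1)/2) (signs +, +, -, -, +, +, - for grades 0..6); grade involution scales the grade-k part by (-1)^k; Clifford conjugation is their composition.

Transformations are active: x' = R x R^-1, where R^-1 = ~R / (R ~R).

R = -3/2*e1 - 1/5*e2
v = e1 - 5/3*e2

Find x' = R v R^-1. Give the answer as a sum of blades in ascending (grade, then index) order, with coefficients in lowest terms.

~R = -3/2*e1 - 1/5*e2, and R ~R = 221/100, so R^-1 = ~R / (221/100).
R v = -11/6 + 27/10*e1 e2
Answer: 329/221*e1 + 1325/663*e2


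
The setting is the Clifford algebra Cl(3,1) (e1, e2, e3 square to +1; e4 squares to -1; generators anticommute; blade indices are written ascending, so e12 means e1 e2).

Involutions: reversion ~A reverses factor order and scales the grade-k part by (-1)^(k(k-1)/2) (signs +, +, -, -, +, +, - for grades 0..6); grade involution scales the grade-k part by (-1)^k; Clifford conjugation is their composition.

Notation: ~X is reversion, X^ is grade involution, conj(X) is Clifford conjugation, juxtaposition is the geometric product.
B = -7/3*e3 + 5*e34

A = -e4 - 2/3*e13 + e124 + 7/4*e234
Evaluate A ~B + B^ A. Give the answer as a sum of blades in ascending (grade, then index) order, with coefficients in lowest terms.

first term: 14/9*e1 - 35/4*e2 + 5*e3 + 10/3*e14 + 49/12*e24 - 7/3*e34 - 5*e123 + 7/3*e1234
second term: 14/9*e1 + 35/4*e2 + 5*e3 + 10/3*e14 - 49/12*e24 - 7/3*e34 - 5*e123 + 7/3*e1234
Answer: 28/9*e1 + 10*e3 + 20/3*e14 - 14/3*e34 - 10*e123 + 14/3*e1234


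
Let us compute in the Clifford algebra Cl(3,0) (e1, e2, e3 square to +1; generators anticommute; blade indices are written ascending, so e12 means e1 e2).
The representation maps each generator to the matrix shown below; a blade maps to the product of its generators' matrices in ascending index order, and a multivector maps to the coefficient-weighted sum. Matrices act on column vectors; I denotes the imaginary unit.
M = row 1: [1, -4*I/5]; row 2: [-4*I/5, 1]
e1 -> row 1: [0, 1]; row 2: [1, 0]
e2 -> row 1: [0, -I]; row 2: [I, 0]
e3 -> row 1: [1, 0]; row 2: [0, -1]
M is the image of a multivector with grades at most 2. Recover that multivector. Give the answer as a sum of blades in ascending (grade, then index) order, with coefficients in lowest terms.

Method: 1, rho(e1), rho(e2), rho(e3) form a trace-orthogonal basis of the 2x2 complex matrices (tr(X Y) = 2 if X = Y, else 0), so M = m0*1 + m1*rho(e1) + m2*rho(e2) + m3*rho(e3) with m0 = tr(M)/2 = 1, m1 = tr(M rho(e1))/2 = -4*I/5, m2 = tr(M rho(e2))/2 = 0, m3 = tr(M rho(e3))/2 = 0.
Multiplying table entries, the bivector images are rho(e12) = I*rho(e3), rho(e13) = -I*rho(e2), rho(e23) = I*rho(e1); with real blade coefficients the real parts of m0..m3 are the coefficients of 1, e1, e2, e3 and the imaginary parts give the bivectors (e23: Im m1, e13: -Im m2, e12: Im m3).
Answer: 1 - 4/5*e23


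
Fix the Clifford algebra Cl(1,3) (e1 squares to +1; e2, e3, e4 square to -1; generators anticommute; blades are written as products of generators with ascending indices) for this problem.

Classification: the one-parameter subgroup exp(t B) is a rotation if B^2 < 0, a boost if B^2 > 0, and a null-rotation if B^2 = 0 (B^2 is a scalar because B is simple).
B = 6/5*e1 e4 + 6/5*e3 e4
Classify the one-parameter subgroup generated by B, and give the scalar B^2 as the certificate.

B^2 term by term: the squares give (6/5)^2*(e1 e4)^2 + (6/5)^2*(e3 e4)^2 = 36/25*(+1) + 36/25*(-1) = 0 (each basis 2-blade squares to minus the product of its generators' squares); cross terms between blades sharing an index anticommute and cancel. So B^2 = 0.
Answer: null-rotation, certificate B^2 = 0. B^2 = 0 is basis-independent, so its sign is the whole story.


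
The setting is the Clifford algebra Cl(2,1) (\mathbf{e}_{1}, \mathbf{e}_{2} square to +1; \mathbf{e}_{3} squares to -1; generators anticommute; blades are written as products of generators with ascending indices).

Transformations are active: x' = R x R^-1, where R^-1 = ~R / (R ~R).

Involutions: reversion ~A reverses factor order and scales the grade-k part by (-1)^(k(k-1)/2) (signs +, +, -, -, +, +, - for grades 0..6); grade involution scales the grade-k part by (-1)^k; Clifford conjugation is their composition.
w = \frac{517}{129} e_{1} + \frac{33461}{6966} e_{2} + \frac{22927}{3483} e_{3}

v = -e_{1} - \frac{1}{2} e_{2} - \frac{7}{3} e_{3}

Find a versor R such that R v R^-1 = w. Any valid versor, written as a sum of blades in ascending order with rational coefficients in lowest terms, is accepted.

The midline construction: v and w both square to -\frac{151}{36}, so reflecting in their sum \frac{388}{129} e_{1} + \frac{14989}{3483} e_{2} + \frac{14800}{3483} e_{3} exchanges them.
Answer: \frac{388}{129} e_{1} + \frac{14989}{3483} e_{2} + \frac{14800}{3483} e_{3}


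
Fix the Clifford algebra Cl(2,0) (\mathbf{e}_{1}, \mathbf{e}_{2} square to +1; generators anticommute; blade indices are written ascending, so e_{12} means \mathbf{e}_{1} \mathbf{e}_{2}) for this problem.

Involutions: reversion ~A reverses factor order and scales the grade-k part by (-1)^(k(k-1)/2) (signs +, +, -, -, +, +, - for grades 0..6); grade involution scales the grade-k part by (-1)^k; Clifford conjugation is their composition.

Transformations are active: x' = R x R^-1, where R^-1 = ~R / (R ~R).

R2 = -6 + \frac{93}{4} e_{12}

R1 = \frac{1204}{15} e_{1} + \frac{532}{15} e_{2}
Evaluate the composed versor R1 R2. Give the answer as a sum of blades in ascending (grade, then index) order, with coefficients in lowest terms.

Distribute over the terms of R1 (each basis-blade product reordered to ascending indices, repeated generators contracted through their squares):
(\frac{1204}{15} e_{1}) R2 = -\frac{2408}{5} e_{1} + \frac{9331}{5} e_{2}
(\frac{532}{15} e_{2}) R2 = -\frac{4123}{5} e_{1} - \frac{1064}{5} e_{2}
Summing the partial products and collecting blades:
Answer: -\frac{6531}{5} e_{1} + \frac{8267}{5} e_{2}


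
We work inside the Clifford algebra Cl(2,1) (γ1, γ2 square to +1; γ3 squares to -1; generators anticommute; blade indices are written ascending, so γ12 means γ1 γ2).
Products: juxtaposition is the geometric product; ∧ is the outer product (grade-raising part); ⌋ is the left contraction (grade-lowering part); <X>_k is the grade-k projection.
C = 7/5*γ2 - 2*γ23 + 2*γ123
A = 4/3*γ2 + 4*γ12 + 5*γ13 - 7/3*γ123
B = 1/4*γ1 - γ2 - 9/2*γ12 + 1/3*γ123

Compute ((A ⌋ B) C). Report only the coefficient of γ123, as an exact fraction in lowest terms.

step 1: 143/9 + 6*γ1 - 5/3*γ2 - 4/3*γ3 - 4/9*γ13
step 2: -7/3 + 129/5*γ2 + 10/3*γ3 + 538/45*γ12 + 10/3*γ13 - 806/45*γ23 + 102/5*γ123
Answer: 102/5


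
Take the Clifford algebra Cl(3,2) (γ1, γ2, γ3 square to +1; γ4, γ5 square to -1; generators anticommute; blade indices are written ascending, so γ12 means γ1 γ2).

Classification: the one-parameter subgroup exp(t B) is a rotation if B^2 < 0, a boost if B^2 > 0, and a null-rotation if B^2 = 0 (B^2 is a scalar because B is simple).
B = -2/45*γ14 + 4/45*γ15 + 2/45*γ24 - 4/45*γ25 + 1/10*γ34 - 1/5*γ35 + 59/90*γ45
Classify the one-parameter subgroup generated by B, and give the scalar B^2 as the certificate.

B^2 term by term: the squares give (-2/45)^2*(γ14)^2 + (4/45)^2*(γ15)^2 + (2/45)^2*(γ24)^2 + (-4/45)^2*(γ25)^2 + (1/10)^2*(γ34)^2 + (-1/5)^2*(γ35)^2 + (59/90)^2*(γ45)^2 = 4/2025*(+1) + 16/2025*(+1) + 4/2025*(+1) + 16/2025*(+1) + 1/100*(+1) + 1/25*(+1) + 3481/8100*(-1) = -9/25 (each basis 2-blade squares to minus the product of its generators' squares); cross terms between blades sharing an index anticommute and cancel; the commuting (index-disjoint) pairs give grade-4 terms 2*c*c'*(blade product), which cancel blade by blade — γ1245: -16/2025 + 16/2025 = 0; γ1345: -4/225 + 4/225 = 0; γ2345: 4/225 - 4/225 = 0 — confirming B is simple. So B^2 = -9/25.
Answer: rotation, certificate B^2 = -9/25. B^2 = -9/25 is basis-independent, so its sign is the whole story.


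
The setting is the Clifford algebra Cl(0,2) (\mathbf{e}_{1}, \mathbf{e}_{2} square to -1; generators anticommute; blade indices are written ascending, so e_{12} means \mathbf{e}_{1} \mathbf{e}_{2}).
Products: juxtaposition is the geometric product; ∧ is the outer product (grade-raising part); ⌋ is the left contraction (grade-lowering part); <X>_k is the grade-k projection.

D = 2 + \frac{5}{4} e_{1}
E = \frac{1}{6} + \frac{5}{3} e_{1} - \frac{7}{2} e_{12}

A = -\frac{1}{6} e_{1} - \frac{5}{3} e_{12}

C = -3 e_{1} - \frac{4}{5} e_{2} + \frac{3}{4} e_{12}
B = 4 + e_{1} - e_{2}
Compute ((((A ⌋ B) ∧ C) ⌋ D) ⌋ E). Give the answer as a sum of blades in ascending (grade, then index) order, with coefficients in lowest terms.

step 1: \frac{1}{6}
step 2: -\frac{1}{2} e_{1} - \frac{2}{15} e_{2} + \frac{1}{8} e_{12}
step 3: \frac{5}{8}
step 4: \frac{5}{48} + \frac{25}{24} e_{1} - \frac{35}{16} e_{12}
Answer: \frac{5}{48} + \frac{25}{24} e_{1} - \frac{35}{16} e_{12}


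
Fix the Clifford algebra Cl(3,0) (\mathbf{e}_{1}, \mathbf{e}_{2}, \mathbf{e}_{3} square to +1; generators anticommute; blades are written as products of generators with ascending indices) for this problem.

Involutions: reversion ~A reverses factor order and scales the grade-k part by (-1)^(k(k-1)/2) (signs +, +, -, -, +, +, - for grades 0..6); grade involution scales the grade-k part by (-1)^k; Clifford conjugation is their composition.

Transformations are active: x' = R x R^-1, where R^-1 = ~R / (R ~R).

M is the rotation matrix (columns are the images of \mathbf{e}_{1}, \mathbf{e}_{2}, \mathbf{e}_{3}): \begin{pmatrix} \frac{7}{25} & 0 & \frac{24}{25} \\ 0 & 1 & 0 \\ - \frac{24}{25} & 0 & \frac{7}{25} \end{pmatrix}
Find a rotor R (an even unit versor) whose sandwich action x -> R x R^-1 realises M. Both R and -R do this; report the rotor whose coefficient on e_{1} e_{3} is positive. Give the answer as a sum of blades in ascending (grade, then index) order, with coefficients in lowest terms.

Method: write R = a + b12*e_{1} e_{2} + b13*e_{1} e_{3} + b23*e_{2} e_{3} with a^2 + b12^2 + b13^2 + b23^2 = 1 (so R^-1 = ~R). Expanding the columns R e_j ~R gives tr M = 4a^2 - 1 and, from the antisymmetric part, M21 - M12 = -4a*b12, M13 - M31 = 4a*b13, M32 - M23 = -4a*b23.
Here tr M = \frac{39}{25}, so a^2 = (1 + tr M)/4 = \frac{16}{25} and a = ±\frac{4}{5}. Taking a = \frac{4}{5}: M21 - M12 = 0, M13 - M31 = \frac{48}{25}, M32 - M23 = 0, giving b12 = 0, b13 = \frac{3}{5}, b23 = 0, i.e. R = \frac{4}{5} + \frac{3}{5} e_{1} e_{3}.
Its e_{1} e_{3} coefficient is already positive.
Answer: \frac{4}{5} + \frac{3}{5} e_{1} e_{3}. Recall the cover is two-to-one: with M of trace \frac{39}{25}, both preimages act alike, and the stated e_{1} e_{3} sign chooses the sheet.


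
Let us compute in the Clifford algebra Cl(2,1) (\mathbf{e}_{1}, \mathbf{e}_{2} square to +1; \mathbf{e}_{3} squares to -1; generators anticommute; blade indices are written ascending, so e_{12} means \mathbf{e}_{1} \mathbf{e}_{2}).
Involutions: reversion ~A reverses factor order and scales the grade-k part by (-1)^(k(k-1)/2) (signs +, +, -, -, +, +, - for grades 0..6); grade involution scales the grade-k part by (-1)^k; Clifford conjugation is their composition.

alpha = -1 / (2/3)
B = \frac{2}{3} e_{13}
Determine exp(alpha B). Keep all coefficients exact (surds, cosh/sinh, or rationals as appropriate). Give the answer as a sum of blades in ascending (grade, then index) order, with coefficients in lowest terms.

B^2 = (\frac{2}{3})^2*(e_{13})^2 = \frac{4}{9}*(+1) = \frac{4}{9} (a basis 2-blade squares to minus the product of its generators' squares).
B^2 = \frac{4}{9} — a positive square means the series sums to a boost: l = \frac{2}{3}, alpha*l = -1, so exp(alpha B) = cosh(-1) + (sinh(-1)/(\frac{2}{3}))*B = \cosh{\left(1 \right)} + (- \frac{3 \sinh{\left(1 \right)}}{2})*B.
Answer: \cosh{\left(1 \right)} - \sinh{\left(1 \right)} e_{13}


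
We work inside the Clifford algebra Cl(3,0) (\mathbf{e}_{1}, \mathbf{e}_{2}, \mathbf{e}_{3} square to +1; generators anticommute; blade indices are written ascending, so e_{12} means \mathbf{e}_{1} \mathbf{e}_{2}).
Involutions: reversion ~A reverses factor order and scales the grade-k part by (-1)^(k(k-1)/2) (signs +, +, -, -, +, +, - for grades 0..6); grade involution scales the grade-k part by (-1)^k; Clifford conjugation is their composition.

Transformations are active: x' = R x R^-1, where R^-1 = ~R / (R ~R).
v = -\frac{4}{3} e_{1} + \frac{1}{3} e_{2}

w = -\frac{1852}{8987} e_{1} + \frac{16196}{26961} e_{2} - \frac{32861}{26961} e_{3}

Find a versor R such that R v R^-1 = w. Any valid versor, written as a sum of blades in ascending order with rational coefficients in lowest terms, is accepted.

R = v + w = -\frac{41504}{26961} e_{1} + \frac{25183}{26961} e_{2} - \frac{32861}{26961} e_{3} works: the equal norms (\frac{17}{9}) guarantee its sandwich swaps v into w.
Answer: -\frac{41504}{26961} e_{1} + \frac{25183}{26961} e_{2} - \frac{32861}{26961} e_{3}


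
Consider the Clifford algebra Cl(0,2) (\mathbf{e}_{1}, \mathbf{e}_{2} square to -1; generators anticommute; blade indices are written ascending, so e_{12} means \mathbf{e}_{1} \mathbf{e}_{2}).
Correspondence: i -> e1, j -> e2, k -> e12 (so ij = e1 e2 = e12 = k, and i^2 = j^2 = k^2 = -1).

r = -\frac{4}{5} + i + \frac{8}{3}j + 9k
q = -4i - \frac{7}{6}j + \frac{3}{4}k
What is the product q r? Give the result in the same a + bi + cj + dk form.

In blades: q = -4 e_{1} - \frac{7}{6} e_{2} + \frac{3}{4} e_{12}, r = -\frac{4}{5} + e_{1} + \frac{8}{3} e_{2} + 9 e_{12}.
Distribute q over r term by term (generator squares from the signature, products reordered to ascending indices): (-4 e_{1})*r = 4 + \frac{16}{5} e_{1} + 36 e_{2} - \frac{32}{3} e_{12}; (-\frac{7}{6} e_{2})*r = \frac{28}{9} - \frac{21}{2} e_{1} + \frac{14}{15} e_{2} + \frac{7}{6} e_{12}; (\frac{3}{4} e_{12})*r = -\frac{27}{4} - 2 e_{1} + \frac{3}{4} e_{2} - \frac{3}{5} e_{12}.
Sum: \frac{13}{36} - \frac{93}{10} e_{1} + \frac{2261}{60} e_{2} - \frac{101}{10} e_{12}; translating back through the correspondence:
Answer: \frac{13}{36} - \frac{93}{10}i + \frac{2261}{60}j - \frac{101}{10}k


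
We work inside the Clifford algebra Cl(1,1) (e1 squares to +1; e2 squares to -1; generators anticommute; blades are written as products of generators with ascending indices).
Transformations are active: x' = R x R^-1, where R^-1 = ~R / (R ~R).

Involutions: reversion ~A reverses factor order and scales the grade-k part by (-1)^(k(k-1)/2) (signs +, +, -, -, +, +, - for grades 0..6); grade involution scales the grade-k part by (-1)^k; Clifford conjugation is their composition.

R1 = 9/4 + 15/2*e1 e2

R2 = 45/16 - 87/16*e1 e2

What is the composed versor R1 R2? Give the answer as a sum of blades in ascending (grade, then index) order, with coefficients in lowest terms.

Distribute over the terms of R1 (each basis-blade product reordered to ascending indices, repeated generators contracted through their squares):
(9/4) R2 = 405/64 - 783/64*e1 e2
(15/2*e1 e2) R2 = -1305/32 + 675/32*e1 e2
Summing the partial products and collecting blades:
Answer: -2205/64 + 567/64*e1 e2


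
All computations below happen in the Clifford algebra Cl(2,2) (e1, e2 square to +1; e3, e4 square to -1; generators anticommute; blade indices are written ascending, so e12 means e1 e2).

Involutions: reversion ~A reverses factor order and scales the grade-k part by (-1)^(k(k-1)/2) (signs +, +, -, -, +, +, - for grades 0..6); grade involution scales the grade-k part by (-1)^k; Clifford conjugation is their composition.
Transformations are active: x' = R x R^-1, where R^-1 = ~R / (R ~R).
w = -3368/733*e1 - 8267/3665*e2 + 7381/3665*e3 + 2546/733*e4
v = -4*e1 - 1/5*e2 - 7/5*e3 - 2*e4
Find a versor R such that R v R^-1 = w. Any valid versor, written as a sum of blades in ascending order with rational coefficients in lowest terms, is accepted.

Construction: equal norms (both 252/25) license R = v + w = -6300/733*e1 - 1800/733*e2 + 450/733*e3 + 1080/733*e4 — nothing changes along that direction, while (v - w)/2 changes sign, so v maps onto w.
Answer: -6300/733*e1 - 1800/733*e2 + 450/733*e3 + 1080/733*e4


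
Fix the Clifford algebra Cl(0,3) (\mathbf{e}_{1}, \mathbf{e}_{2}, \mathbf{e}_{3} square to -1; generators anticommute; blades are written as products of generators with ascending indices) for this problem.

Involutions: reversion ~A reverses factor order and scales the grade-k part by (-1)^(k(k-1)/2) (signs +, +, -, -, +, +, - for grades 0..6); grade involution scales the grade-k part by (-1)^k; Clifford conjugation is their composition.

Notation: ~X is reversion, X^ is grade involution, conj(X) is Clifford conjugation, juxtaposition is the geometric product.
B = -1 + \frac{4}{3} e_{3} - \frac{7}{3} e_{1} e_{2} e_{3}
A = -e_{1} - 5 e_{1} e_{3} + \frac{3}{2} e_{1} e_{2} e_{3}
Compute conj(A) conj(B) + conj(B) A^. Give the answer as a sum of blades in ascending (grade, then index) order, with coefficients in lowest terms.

first term: -\frac{7}{2} + \frac{17}{3} e_{1} - \frac{35}{3} e_{2} + 2 e_{1} e_{2} - \frac{19}{3} e_{1} e_{3} + \frac{7}{3} e_{2} e_{3} - \frac{3}{2} e_{1} e_{2} e_{3}
second term: \frac{7}{2} + \frac{17}{3} e_{1} + \frac{35}{3} e_{2} - 2 e_{1} e_{2} + \frac{19}{3} e_{1} e_{3} + \frac{7}{3} e_{2} e_{3} + \frac{3}{2} e_{1} e_{2} e_{3}
Answer: \frac{34}{3} e_{1} + \frac{14}{3} e_{2} e_{3}


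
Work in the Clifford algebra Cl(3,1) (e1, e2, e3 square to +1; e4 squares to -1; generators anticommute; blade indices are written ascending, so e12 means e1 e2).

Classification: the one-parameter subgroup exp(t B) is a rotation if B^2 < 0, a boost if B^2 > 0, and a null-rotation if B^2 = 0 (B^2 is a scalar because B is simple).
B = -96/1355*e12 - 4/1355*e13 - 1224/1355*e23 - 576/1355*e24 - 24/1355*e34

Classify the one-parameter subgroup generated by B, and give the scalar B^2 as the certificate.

B^2 term by term: the squares give (-96/1355)^2*(e12)^2 + (-4/1355)^2*(e13)^2 + (-1224/1355)^2*(e23)^2 + (-576/1355)^2*(e24)^2 + (-24/1355)^2*(e34)^2 = 9216/1836025*(-1) + 16/1836025*(-1) + 1498176/1836025*(-1) + 331776/1836025*(+1) + 576/1836025*(+1) = -16/25 (each basis 2-blade squares to minus the product of its generators' squares); cross terms between blades sharing an index anticommute and cancel; the commuting (index-disjoint) pairs give grade-4 terms 2*c*c'*(blade product), which cancel blade by blade — e1234: 4608/1836025 - 4608/1836025 = 0 — confirming B is simple. So B^2 = -16/25.
Answer: rotation, certificate B^2 = -16/25. Check the certificate: B^2 = -16/25, and that sign is decisive whatever form B takes.


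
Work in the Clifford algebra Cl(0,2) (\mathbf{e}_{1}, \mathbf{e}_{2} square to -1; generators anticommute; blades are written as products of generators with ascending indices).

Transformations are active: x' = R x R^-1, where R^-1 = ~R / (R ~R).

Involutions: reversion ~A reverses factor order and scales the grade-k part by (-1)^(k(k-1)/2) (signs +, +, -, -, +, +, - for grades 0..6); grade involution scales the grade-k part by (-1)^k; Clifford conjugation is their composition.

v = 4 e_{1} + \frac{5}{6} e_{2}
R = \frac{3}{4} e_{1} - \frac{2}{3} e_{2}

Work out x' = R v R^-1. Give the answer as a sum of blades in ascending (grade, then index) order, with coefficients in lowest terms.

~R = \frac{3}{4} e_{1} - \frac{2}{3} e_{2}, and R ~R = -\frac{145}{144}, so R^-1 = ~R / (-\frac{145}{144}).
R v = -\frac{22}{9} + \frac{79}{24} e_{1} e_{2}
Answer: -\frac{52}{145} e_{1} - \frac{3541}{870} e_{2}


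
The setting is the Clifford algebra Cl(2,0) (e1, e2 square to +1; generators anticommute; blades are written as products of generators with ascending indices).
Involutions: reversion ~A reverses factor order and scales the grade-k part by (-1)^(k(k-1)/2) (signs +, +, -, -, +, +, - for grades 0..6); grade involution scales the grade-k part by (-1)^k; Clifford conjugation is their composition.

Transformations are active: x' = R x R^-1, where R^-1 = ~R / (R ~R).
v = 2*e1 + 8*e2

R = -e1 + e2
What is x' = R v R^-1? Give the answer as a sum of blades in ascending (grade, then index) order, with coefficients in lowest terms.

~R = -e1 + e2, and R ~R = 2, so R^-1 = ~R / (2).
R v = 6 - 10*e1 e2
Answer: -8*e1 - 2*e2


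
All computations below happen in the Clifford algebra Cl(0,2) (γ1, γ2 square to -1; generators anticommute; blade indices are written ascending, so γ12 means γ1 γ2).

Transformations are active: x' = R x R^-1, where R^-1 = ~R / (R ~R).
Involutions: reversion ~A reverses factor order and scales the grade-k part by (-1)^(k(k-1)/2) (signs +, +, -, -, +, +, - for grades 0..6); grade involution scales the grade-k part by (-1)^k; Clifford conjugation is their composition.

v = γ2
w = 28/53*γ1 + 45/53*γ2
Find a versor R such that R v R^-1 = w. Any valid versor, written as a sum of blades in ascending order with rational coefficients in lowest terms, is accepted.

Why this works: both vectors square to -1, so q(v) = q(w) and R = v + w = 28/53*γ1 + 98/53*γ2 carries v to w — its own direction survives, the complement (v - w)/2 flips.
Answer: 28/53*γ1 + 98/53*γ2


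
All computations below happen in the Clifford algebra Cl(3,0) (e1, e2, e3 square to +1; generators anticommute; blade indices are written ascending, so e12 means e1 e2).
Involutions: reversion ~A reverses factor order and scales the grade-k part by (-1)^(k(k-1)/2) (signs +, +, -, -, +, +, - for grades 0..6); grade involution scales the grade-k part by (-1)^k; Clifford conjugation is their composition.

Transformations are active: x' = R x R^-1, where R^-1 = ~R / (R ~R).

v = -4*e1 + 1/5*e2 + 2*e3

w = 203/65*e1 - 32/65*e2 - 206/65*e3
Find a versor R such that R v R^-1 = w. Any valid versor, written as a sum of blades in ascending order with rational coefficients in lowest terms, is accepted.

A norm check does it: q(v) = q(w) = 501/25, hence R = v + w = -57/65*e1 - 19/65*e2 - 76/65*e3 realises the map — parallel part kept, (v - w)/2 negated, v carried to w.
Answer: -57/65*e1 - 19/65*e2 - 76/65*e3


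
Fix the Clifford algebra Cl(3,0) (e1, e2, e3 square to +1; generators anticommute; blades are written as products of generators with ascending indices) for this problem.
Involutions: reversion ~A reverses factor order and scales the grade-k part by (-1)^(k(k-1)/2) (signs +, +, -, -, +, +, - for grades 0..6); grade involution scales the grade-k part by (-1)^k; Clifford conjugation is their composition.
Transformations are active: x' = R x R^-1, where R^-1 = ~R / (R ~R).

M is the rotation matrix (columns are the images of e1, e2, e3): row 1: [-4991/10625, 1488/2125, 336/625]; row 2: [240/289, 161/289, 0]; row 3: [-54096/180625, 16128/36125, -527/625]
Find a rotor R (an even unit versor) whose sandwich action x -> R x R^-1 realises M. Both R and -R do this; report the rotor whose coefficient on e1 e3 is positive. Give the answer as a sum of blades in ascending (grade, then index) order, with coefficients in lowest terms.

Method: write R = a + b12*e1 e2 + b13*e1 e3 + b23*e2 e3 with a^2 + b12^2 + b13^2 + b23^2 = 1 (so R^-1 = ~R). Expanding the columns R e_j ~R gives tr M = 4a^2 - 1 and, from the antisymmetric part, M21 - M12 = -4a*b12, M13 - M31 = 4a*b13, M32 - M23 = -4a*b23.
Here tr M = -5461/7225, so a^2 = (1 + tr M)/4 = 441/7225 and a = ±21/85. Taking a = 21/85: M21 - M12 = 4704/36125, M13 - M31 = 6048/7225, M32 - M23 = 16128/36125, giving b12 = -56/425, b13 = 72/85, b23 = -192/425, i.e. R = 21/85 - 56/425*e1 e2 + 72/85*e1 e3 - 192/425*e2 e3.
Its e1 e3 coefficient is already positive.
Answer: 21/85 - 56/425*e1 e2 + 72/85*e1 e3 - 192/425*e2 e3. Uniqueness: Spin(3) -> SO(3) maps R and -R to the same rotation of trace -5461/7225; fixing the sign of the e1 e3 coefficient removes the ambiguity.


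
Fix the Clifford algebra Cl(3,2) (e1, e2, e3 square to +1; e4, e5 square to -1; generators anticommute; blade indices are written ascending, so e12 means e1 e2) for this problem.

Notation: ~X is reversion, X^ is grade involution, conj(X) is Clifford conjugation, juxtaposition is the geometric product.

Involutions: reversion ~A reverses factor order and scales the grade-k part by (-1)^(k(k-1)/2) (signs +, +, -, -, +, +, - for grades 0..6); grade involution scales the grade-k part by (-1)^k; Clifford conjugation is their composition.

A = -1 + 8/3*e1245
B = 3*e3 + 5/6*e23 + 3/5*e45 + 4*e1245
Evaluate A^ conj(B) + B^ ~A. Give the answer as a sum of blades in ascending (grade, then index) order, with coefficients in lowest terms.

first term: 32/3 + 3*e3 + 8/5*e12 + 5/6*e23 + 3/5*e45 - 4*e1245 - 20/9*e1345 - 8*e12345
second term: 32/3 + 3*e3 - 8/5*e12 - 5/6*e23 - 3/5*e45 - 4*e1245 - 20/9*e1345 - 8*e12345
Answer: 64/3 + 6*e3 - 8*e1245 - 40/9*e1345 - 16*e12345


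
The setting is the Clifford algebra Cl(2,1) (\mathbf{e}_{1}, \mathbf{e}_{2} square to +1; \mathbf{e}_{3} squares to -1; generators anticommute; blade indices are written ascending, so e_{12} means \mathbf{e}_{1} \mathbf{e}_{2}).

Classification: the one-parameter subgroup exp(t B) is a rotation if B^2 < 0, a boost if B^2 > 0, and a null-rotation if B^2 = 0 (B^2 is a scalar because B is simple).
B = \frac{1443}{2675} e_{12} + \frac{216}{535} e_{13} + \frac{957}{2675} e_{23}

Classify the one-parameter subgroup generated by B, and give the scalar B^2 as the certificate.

B^2 term by term: the squares give (\frac{1443}{2675})^2*(e_{12})^2 + (\frac{216}{535})^2*(e_{13})^2 + (\frac{957}{2675})^2*(e_{23})^2 = \frac{2082249}{7155625}*(-1) + \frac{46656}{286225}*(+1) + \frac{915849}{7155625}*(+1) = 0 (each basis 2-blade squares to minus the product of its generators' squares); cross terms between blades sharing an index anticommute and cancel. So B^2 = 0.
Answer: null-rotation, certificate B^2 = 0. The class reads off the invariant scalar 0 directly.


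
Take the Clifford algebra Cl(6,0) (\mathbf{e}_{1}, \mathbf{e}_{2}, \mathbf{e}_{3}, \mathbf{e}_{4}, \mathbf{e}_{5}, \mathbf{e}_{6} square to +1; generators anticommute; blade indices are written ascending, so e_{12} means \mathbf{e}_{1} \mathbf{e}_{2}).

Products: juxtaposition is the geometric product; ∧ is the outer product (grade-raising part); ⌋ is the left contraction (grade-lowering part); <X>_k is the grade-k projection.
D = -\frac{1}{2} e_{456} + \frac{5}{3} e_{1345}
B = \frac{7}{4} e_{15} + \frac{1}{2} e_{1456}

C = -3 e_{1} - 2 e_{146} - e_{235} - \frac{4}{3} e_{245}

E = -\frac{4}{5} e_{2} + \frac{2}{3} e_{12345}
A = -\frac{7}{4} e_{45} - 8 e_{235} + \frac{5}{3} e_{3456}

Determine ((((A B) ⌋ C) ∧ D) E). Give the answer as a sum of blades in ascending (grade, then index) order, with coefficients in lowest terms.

step 1: -\frac{5}{6} e_{13} - \frac{49}{16} e_{14} + \frac{7}{8} e_{16} + 14 e_{123} - \frac{35}{12} e_{1346} - 4 e_{12346}
step 2: -\frac{7}{4} e_{4} - \frac{49}{8} e_{6}
step 3: -\frac{245}{24} e_{13456}
step 4: -\frac{245}{36} e_{26} + \frac{49}{6} e_{123456}
Answer: -\frac{245}{36} e_{26} + \frac{49}{6} e_{123456}


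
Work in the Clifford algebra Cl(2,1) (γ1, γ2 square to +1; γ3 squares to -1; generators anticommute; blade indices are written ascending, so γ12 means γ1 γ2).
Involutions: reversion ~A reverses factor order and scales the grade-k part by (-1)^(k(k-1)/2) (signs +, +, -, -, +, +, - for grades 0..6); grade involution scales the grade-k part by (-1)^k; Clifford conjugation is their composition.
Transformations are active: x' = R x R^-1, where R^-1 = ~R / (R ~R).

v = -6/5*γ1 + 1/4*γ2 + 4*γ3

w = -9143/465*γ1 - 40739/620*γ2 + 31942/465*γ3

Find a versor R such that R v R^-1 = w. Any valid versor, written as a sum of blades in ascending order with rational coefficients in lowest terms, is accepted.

Construction: equal norms (both -5799/400) license R = v + w = -9701/465*γ1 - 10146/155*γ2 + 33802/465*γ3 — nothing changes along that direction, while (v - w)/2 changes sign, so v maps onto w.
Answer: -9701/465*γ1 - 10146/155*γ2 + 33802/465*γ3


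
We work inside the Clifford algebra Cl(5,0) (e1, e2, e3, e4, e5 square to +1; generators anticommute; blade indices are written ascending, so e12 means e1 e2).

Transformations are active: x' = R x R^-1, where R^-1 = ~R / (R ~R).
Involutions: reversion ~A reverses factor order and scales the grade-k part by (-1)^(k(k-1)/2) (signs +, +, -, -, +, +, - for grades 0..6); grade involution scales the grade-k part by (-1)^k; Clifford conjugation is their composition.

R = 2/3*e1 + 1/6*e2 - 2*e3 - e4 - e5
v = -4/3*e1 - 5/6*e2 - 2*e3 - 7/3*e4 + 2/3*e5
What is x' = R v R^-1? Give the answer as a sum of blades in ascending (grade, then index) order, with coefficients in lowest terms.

~R = 2/3*e1 + 1/6*e2 - 2*e3 - e4 - e5, and R ~R = 233/36, so R^-1 = ~R / (233/36).
R v = 167/36 - 1/3*e12 - 4*e13 - 26/9*e14 - 8/9*e15 - 2*e23 - 11/9*e24 - 13/18*e25 + 8/3*e34 - 10/3*e35 - 3*e45
Answer: 1600/699*e1 + 1499/1398*e2 - 202/233*e3 + 629/699*e4 - 1468/699*e5


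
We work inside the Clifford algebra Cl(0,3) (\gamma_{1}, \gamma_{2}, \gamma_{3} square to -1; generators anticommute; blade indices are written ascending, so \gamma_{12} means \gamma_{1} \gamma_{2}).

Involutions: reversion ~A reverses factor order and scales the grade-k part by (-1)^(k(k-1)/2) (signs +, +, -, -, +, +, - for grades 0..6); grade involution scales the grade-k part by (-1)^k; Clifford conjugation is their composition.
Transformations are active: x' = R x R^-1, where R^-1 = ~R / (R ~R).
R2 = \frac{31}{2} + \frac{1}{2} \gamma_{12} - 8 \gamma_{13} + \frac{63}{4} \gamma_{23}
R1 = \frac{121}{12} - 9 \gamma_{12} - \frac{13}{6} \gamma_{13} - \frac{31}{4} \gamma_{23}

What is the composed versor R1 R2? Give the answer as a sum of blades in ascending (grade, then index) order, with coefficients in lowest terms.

Distribute over the terms of R1 (each basis-blade product reordered to ascending indices, repeated generators contracted through their squares):
(\frac{121}{12}) R2 = \frac{3751}{24} + \frac{121}{24} \gamma_{12} - \frac{242}{3} \gamma_{13} + \frac{2541}{16} \gamma_{23}
(-9 \gamma_{12}) R2 = \frac{9}{2} - \frac{279}{2} \gamma_{12} + \frac{567}{4} \gamma_{13} + 72 \gamma_{23}
(-\frac{13}{6} \gamma_{13}) R2 = -\frac{52}{3} - \frac{273}{8} \gamma_{12} - \frac{403}{12} \gamma_{13} + \frac{13}{12} \gamma_{23}
(-\frac{31}{4} \gamma_{23}) R2 = \frac{1953}{16} - 62 \gamma_{12} - \frac{31}{8} \gamma_{13} - \frac{961}{8} \gamma_{23}
Summing the partial products and collecting blades:
Answer: \frac{12745}{48} - \frac{2767}{12} \gamma_{12} + \frac{189}{8} \gamma_{13} + \frac{5365}{48} \gamma_{23}


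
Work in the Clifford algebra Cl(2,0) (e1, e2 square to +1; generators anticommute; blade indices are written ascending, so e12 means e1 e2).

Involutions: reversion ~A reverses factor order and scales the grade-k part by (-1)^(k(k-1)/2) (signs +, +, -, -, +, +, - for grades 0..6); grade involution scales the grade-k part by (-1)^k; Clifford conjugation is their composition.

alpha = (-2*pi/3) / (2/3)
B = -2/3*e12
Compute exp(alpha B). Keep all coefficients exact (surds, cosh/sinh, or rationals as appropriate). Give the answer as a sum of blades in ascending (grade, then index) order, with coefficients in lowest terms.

B^2 = (-2/3)^2*(e12)^2 = 4/9*(-1) = -4/9 (a basis 2-blade squares to minus the product of its generators' squares).
B^2 = -4/9 — the series telescopes trigonometrically here: l = 2/3, alpha*l = -2*pi/3, so exp(alpha B) = cos(-2*pi/3) + (sin(-2*pi/3)/(2/3))*B = -1/2 + (-3*sqrt(3)/4)*B.
Answer: -1/2 + sqrt(3)/2*e12


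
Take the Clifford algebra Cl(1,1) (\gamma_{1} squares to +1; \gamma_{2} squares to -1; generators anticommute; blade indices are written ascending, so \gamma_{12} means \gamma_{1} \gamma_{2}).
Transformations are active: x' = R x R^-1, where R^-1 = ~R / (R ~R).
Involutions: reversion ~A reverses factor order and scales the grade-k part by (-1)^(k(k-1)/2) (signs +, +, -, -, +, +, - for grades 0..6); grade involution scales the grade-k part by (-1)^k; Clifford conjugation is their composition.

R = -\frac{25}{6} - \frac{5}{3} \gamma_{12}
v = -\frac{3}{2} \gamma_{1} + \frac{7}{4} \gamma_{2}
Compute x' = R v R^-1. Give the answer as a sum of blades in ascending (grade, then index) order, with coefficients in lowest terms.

~R = -\frac{25}{6} + \frac{5}{3} \gamma_{12}, and R ~R = \frac{175}{12}, so R^-1 = ~R / (\frac{175}{12}).
R v = \frac{55}{6} \gamma_{1} - \frac{235}{24} \gamma_{2}
Answer: -\frac{157}{42} \gamma_{1} + \frac{323}{84} \gamma_{2}


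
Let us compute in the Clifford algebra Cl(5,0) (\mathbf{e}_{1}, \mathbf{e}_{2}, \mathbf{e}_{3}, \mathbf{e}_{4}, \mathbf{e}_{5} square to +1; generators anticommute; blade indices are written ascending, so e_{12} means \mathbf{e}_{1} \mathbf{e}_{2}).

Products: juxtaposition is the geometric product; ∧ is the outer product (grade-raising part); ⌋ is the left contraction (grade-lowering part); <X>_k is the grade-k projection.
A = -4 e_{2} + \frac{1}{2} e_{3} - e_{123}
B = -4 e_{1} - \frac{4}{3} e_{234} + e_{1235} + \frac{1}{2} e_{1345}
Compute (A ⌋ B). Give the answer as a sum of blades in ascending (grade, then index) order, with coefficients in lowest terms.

step 1: e_{5} + \frac{2}{3} e_{24} + \frac{16}{3} e_{34} + \frac{1}{2} e_{125} + 4 e_{135} - \frac{1}{4} e_{145}
Answer: e_{5} + \frac{2}{3} e_{24} + \frac{16}{3} e_{34} + \frac{1}{2} e_{125} + 4 e_{135} - \frac{1}{4} e_{145}


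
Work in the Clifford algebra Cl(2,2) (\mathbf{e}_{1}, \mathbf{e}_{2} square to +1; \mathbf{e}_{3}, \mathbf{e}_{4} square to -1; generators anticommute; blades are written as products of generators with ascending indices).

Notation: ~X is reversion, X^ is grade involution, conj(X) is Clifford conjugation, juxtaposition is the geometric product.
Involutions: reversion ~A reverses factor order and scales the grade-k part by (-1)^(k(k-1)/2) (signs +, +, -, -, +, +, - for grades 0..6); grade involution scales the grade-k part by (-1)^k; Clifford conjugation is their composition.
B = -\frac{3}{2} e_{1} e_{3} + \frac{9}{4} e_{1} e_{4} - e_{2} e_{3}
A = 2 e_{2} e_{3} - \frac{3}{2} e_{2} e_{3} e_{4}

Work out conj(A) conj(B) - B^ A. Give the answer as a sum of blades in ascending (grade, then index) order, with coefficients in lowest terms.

first term: -2 - \frac{3}{2} e_{4} + 3 e_{1} e_{2} + \frac{27}{8} e_{1} e_{2} e_{3} + \frac{9}{4} e_{1} e_{2} e_{4} + \frac{9}{2} e_{1} e_{2} e_{3} e_{4}
second term: -2 + \frac{3}{2} e_{4} - 3 e_{1} e_{2} + \frac{27}{8} e_{1} e_{2} e_{3} + \frac{9}{4} e_{1} e_{2} e_{4} + \frac{9}{2} e_{1} e_{2} e_{3} e_{4}
Answer: -3 e_{4} + 6 e_{1} e_{2}


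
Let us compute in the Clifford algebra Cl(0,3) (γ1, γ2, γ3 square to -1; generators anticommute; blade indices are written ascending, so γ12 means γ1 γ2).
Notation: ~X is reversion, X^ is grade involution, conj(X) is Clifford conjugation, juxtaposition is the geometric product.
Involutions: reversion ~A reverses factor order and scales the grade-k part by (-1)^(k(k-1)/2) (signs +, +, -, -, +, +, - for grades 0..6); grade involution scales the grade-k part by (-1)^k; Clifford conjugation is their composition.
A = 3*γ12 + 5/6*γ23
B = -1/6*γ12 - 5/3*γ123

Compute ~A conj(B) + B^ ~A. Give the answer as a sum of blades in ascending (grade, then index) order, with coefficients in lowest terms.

first term: 1/2 - 25/18*γ1 - 5*γ3 - 5/36*γ13
second term: -1/2 + 25/18*γ1 + 5*γ3 - 5/36*γ13
Answer: -5/18*γ13


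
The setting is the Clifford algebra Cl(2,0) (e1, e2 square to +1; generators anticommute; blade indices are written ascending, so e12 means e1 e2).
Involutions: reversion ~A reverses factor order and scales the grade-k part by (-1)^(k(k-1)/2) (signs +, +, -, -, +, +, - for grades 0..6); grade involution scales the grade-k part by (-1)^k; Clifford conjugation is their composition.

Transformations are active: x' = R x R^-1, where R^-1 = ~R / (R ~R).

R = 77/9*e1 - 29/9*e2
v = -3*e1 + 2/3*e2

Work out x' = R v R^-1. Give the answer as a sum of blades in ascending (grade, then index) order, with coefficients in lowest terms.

~R = 77/9*e1 - 29/9*e2, and R ~R = 6770/81, so R^-1 = ~R / (6770/81).
R v = -751/27 - 107/27*e12
Answer: -27362/10155*e1 + 5003/3385*e2


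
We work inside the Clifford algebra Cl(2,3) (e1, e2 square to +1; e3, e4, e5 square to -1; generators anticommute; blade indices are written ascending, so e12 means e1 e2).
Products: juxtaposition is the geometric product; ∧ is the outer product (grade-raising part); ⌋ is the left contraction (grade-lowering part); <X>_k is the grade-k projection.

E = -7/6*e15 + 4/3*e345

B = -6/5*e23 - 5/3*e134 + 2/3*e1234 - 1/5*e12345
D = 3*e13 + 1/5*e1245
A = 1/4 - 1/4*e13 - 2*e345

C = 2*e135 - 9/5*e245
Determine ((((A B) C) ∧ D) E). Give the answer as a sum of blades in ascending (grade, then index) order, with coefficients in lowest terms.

step 1: 5/12*e4 + 7/10*e12 + 10/3*e15 - 3/10*e23 + 1/6*e24 + 4/3*e125 - 5/12*e134 + 47/20*e245 + 1/6*e1234 - 1/20*e12345
step 2: 423/100 - 20/3*e3 - 3/10*e5 + 9/100*e13 + 12/5*e14 + 8/3*e23 - 1/10*e24 - 3/4*e25 - 5/6*e45 + 6*e124 + 3/5*e125 + 3/10*e135 - 63/50*e145 - 7/5*e235 - 1/3*e245 - 27/50*e345 + 47/10*e1234 - 3/4*e1235 + 5/6*e1345 - 1/3*e12345
step 3: 1269/100*e13 - 9/10*e135 + 3/10*e1234 + 9/4*e1235 + 423/500*e1245 - 5/2*e1345 - 1/3*e12345
step 4: -10/3*e1 - 21/20*e3 - 4/9*e12 - 6/5*e14 - 21/8*e23 - 987/1000*e24 + 35/12*e34 + 2961/200*e35 - 141/125*e123 + 3*e124 - 2/5*e125 - 423/25*e145 - 7/18*e234 + 7/20*e2345
Answer: -10/3*e1 - 21/20*e3 - 4/9*e12 - 6/5*e14 - 21/8*e23 - 987/1000*e24 + 35/12*e34 + 2961/200*e35 - 141/125*e123 + 3*e124 - 2/5*e125 - 423/25*e145 - 7/18*e234 + 7/20*e2345


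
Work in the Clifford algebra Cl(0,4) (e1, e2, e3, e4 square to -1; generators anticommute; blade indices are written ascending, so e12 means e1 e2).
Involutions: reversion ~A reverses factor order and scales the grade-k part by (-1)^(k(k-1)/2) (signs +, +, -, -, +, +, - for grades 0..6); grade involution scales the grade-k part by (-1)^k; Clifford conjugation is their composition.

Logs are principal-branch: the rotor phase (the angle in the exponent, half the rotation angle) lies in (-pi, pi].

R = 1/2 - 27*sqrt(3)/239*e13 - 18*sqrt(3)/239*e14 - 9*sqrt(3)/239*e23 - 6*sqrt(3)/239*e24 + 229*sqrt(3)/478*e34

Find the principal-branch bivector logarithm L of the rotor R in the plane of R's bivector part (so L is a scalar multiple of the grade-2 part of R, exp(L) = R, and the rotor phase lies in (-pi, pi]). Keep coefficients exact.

The scalar part of R is 1/2, which fixes the principal-branch rotor phase; the unit plane is then the bivector part divided by the sine of that phase, and L is that plane scaled by the phase.
Concretely: cos(phase) = 1/2 gives phase = ±pi/3, and since phase/sin(phase) is even the sign is immaterial: L = (phase/sin(phase)) * <R>_2 = (2*sqrt(3)*pi/9) * <R>_2.
Answer: -18*pi/239*e13 - 12*pi/239*e14 - 6*pi/239*e23 - 4*pi/239*e24 + 229*pi/717*e34


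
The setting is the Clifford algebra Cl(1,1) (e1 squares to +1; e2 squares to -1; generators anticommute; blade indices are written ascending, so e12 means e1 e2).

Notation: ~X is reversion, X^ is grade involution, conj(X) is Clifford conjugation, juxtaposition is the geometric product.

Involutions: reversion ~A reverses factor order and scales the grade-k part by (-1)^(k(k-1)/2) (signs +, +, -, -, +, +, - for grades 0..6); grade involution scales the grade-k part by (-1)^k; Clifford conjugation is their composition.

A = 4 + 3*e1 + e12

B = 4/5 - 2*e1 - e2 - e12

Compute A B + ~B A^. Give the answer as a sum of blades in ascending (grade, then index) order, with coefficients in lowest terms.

first term: -19/5 - 23/5*e1 - 5*e2 - 31/5*e12
second term: 51/5 - 57/5*e1 - 3*e2 + 9/5*e12
Answer: 32/5 - 16*e1 - 8*e2 - 22/5*e12


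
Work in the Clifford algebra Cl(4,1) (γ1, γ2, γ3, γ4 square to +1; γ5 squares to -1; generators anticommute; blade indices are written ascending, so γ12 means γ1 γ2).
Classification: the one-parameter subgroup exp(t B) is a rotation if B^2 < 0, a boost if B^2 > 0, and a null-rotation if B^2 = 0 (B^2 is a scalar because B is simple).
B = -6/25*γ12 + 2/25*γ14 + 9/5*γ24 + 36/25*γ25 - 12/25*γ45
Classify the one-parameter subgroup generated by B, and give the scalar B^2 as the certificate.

B^2 term by term: the squares give (-6/25)^2*(γ12)^2 + (2/25)^2*(γ14)^2 + (9/5)^2*(γ24)^2 + (36/25)^2*(γ25)^2 + (-12/25)^2*(γ45)^2 = 36/625*(-1) + 4/625*(-1) + 81/25*(-1) + 1296/625*(+1) + 144/625*(+1) = -1 (each basis 2-blade squares to minus the product of its generators' squares); cross terms between blades sharing an index anticommute and cancel; the commuting (index-disjoint) pairs give grade-4 terms 2*c*c'*(blade product), which cancel blade by blade — γ1245: 144/625 - 144/625 = 0 — confirming B is simple. So B^2 = -1.
Answer: rotation, certificate B^2 = -1. B^2 = -1 is basis-independent, so its sign is the whole story.
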